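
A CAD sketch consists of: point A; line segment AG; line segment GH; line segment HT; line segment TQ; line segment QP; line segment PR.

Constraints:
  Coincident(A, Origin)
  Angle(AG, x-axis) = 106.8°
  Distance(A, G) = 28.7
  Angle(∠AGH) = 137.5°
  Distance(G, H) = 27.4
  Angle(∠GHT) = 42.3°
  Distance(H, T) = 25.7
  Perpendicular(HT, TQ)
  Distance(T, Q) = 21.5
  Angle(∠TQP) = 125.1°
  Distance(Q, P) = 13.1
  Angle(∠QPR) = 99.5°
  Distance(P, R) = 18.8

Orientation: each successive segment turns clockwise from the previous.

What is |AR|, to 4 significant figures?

47.26

∠TQP = 125.1° gives QP at 141.7° from the x-axis; with |QP| = 13.1, P = (-19.96, 29.51). ∠QPR = 99.5° gives PR at 61.20° from the x-axis; with |PR| = 18.8, R = (-10.90, 45.99). Then |AR| = |R − A| = 47.26.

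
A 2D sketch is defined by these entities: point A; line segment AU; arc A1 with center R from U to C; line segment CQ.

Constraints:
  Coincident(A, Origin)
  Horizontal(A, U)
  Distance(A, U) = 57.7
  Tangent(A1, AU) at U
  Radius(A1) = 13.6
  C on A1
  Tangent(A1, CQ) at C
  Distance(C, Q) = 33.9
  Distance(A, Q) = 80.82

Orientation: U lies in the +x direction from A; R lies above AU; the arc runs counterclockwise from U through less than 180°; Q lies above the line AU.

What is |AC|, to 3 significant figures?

72.9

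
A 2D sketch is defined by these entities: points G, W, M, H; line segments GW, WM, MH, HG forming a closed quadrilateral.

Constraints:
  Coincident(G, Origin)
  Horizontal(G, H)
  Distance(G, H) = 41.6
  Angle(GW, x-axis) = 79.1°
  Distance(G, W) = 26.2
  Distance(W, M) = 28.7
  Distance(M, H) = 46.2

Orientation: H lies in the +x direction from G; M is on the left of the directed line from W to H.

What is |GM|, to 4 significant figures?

51.62

Checks: |WM| = 28.70 ✓; |MH| = 46.20 ✓.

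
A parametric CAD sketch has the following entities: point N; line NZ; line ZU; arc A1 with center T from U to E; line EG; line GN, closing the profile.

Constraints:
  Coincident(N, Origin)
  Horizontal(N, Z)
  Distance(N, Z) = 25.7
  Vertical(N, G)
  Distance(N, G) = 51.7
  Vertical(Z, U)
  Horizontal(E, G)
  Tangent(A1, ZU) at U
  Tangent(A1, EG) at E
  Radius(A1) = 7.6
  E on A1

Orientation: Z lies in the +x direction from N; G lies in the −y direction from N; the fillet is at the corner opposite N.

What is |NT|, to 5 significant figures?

47.670

N is at the origin; NZ is horizontal with |NZ| = 25.7 and Z on the +x side, so Z = (25.700, 0.0000). NG is vertical with |NG| = 51.7 and G on the −y side, so G = (0.0000, -51.700). The virtual corner opposite N is at (25.700, -51.700). The tangent condition forces TU to be normal to ZU and the tangent condition forces TE to be normal to EG, with radius 7.6, so the center T sits 7.6 in from both sides at T = (18.100, -44.100). Then |NT| = |T − N| = 47.670.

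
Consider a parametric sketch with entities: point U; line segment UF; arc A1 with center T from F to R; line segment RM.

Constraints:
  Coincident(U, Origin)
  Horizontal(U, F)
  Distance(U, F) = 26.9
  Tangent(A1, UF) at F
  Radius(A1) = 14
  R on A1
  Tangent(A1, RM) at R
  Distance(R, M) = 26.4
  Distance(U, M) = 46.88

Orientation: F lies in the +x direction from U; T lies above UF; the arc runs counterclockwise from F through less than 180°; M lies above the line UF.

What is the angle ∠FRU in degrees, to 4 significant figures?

34.15°

U is at the origin; U and F share the same y with |UF| = 26.9 and F on the +x side, so F = (26.90, 0.000). Since A1 is tangent to UF there, TF ⟂ UF, so T = F + (0, 14) = (26.90, 14.00). Since TR ⟂ RM (tangency), |TM| = √(14.0² + 26.4²) = 29.88 regardless of where R sits on A1. So M lies on both circle(U, 46.88) and circle(T, 29.88); the above-UF intersection is M = (19.05, 42.83). R is the foot of the tangent from M: R = (37.11, 23.58).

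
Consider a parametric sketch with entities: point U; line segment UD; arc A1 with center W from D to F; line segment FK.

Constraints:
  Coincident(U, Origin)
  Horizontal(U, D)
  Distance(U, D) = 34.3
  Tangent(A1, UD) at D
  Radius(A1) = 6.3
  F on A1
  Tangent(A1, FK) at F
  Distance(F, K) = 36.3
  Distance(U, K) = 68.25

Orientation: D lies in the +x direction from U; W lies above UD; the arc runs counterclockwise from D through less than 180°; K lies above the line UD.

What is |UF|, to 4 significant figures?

39.62

Checks: |WF| = 6.300 ✓; ∠(WF, FK) = 90.00° ✓; |FK| = 36.30 ✓; |UK| = 68.25 ✓.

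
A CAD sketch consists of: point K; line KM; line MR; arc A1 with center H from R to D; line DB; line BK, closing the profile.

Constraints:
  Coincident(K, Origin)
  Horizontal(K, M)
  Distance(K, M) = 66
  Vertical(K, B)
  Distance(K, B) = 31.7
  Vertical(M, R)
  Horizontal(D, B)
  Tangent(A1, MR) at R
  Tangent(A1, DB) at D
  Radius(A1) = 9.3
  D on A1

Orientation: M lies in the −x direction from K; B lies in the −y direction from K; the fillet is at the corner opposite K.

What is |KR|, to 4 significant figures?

69.70

K is at the origin; KM is horizontal with |KM| = 66.0 and M on the −x side, so M = (-66.00, 0.000). K and B share the same x with |KB| = 31.7 and B on the −y side, so B = (0.000, -31.70). The virtual corner opposite K is at (-66.00, -31.70). The tangent condition forces HR to be normal to MR and tangency of A1 to DB means the radius HD is perpendicular to DB, with radius 9.3, so the center H sits 9.3 in from both sides at H = (-56.70, -22.40). That places the tangent points at R = (-66.00, -22.40) on MR and D = (-56.70, -31.70) on DB. Then |KR| = |R − K| = 69.70.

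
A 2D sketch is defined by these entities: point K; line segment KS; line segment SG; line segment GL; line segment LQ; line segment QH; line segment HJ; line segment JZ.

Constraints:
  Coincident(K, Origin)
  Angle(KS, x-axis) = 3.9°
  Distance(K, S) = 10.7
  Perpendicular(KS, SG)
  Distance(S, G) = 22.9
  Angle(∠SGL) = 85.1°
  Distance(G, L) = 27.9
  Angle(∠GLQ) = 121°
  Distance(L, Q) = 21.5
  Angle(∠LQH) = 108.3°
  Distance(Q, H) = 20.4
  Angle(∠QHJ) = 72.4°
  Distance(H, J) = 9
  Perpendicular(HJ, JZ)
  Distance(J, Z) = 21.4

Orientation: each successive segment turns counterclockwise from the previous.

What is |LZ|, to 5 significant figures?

18.743

∠QHJ = 72.4° gives HJ at 67.100° from the x-axis; with |HJ| = 9.0, J = (-7.5631, -5.5579). HJ is perpendicular to JZ, so JZ runs at 157.10°; with |JZ| = 21.4, Z = (-27.276, 2.7694). Then |LZ| = |Z − L| = 18.743.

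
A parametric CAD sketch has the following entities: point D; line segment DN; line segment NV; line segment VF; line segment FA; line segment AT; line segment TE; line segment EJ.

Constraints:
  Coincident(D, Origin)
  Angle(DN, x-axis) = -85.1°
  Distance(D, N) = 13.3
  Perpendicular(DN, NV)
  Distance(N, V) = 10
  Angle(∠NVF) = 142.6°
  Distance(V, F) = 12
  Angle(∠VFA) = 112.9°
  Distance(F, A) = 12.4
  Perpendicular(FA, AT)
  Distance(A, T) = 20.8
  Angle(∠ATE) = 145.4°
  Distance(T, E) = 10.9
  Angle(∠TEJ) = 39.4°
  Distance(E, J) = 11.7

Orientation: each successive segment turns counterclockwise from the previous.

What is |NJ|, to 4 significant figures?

7.848

D is at the origin; DN runs at -85.1° with length 13.3, so N = (1.136, -13.25). The perpendicularity gives NV at right angles to DN, so NV runs at 4.900°; with |NV| = 10.0, V = (11.10, -12.40). ∠NVF = 142.6° gives VF at 42.30° from the x-axis; with |VF| = 12.0, F = (19.98, -4.321). ∠VFA = 112.9° gives FA at 109.4° from the x-axis; with |FA| = 12.4, A = (15.86, 7.375). FA ⟂ AT, so AT runs at -160.6°; with |AT| = 20.8, T = (-3.763, 0.4659). ∠ATE = 145.4° gives TE at -126.0° from the x-axis; with |TE| = 10.9, E = (-10.17, -8.352). ∠TEJ = 39.4° gives EJ at 14.60° from the x-axis; with |EJ| = 11.7, J = (1.153, -5.403). Then |NJ| = |J − N| = 7.848.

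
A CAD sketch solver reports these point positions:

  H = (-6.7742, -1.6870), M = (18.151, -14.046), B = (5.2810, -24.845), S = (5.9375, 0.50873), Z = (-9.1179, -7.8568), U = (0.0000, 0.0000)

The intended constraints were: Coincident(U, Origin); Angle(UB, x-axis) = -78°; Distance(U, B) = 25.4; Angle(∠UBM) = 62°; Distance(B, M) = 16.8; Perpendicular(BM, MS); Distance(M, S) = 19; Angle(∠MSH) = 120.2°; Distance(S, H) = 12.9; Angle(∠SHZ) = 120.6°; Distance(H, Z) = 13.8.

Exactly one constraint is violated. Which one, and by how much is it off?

Distance(H, Z) = 13.8 — off by 7.20.

U = (0.00, 0.00) ✓; UB at -78.00° ✓; |UB| = 25.40 ✓; ∠UBM = 62.00° ✓; |BM| = 16.80 ✓; ∠(BM, MS) = 90.00° ✓; |MS| = 19.00 ✓; ∠MSH = 120.2° ✓; |SH| = 12.90 ✓; ∠SHZ = 120.6° ✓; |HZ| = 6.600 ✗.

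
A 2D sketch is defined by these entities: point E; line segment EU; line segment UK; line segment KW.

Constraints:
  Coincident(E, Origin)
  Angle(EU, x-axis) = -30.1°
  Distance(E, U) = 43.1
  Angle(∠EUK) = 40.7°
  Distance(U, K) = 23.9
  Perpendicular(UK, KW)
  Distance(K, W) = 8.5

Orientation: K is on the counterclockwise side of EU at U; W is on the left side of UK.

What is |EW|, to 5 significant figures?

21.480

∠EUK = 40.7°, so UK runs at -30.1° + (180° − 40.7°) = 109.20° from the x-axis; with |UK| = 23.9, K = U + 23.9·(cos 109.20°, sin 109.20°) = (29.428, 0.95548). UK is perpendicular to KW; with |KW| = 8.5 on the left of UK, W = K + 8.5·(-0.94438, -0.32887) = (21.401, -1.8399). Then |EW| = |W − E| = 21.480.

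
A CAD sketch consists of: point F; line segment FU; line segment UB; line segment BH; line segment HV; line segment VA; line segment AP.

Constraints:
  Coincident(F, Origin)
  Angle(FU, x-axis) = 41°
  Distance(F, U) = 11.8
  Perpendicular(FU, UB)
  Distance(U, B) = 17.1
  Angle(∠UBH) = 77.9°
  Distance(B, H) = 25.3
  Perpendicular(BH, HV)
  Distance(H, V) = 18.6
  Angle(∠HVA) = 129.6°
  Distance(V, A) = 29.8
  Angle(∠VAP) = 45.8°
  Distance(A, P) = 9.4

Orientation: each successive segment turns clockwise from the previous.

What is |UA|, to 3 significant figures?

20.9

F is at the origin; FU runs at 41.0° with length 11.8, so U = (8.91, 7.74). FU ⟂ UB, so UB runs at -49.0°; with |UB| = 17.1, B = (20.1, -5.16). ∠UBH = 77.9° gives BH at -151° from the x-axis; with |BH| = 25.3, H = (-2.03, -17.4). The perpendicularity gives HV at right angles to BH, so HV runs at 119°; with |HV| = 18.6, V = (-11.0, -1.11). ∠HVA = 129.6° gives VA at 68.5° from the x-axis; with |VA| = 29.8, A = (-0.0924, 26.6). Then |UA| = |A − U| = 20.9.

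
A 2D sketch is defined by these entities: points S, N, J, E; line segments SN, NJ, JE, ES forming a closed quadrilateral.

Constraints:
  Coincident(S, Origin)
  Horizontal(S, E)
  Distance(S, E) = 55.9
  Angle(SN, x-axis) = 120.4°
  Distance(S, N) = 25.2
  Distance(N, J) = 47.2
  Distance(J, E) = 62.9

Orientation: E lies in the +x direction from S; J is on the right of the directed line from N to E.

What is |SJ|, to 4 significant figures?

24.35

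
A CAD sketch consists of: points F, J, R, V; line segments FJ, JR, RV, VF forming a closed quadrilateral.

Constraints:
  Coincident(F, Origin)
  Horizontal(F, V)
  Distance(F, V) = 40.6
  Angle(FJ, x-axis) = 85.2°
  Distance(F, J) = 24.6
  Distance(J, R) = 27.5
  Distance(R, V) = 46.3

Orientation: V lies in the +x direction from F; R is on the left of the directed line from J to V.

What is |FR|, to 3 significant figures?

48.4

Checks: |JR| = 27.50 ✓; |RV| = 46.30 ✓.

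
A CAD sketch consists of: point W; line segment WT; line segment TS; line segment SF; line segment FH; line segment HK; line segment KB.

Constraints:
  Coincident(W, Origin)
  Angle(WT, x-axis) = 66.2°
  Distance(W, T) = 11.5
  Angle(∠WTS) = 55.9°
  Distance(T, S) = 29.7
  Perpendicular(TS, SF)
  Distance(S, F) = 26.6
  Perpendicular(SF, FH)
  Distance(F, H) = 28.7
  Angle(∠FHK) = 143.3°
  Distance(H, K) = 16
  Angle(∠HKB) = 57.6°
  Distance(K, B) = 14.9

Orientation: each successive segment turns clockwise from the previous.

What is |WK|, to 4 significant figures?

19.76

SF is perpendicular to FH, so FH runs at 122.1°; with |FH| = 28.7, H = (-17.36, -4.460). ∠FHK = 143.3° gives HK at 85.40° from the x-axis; with |HK| = 16.0, K = (-16.08, 11.49). Then |WK| = |K − W| = 19.76.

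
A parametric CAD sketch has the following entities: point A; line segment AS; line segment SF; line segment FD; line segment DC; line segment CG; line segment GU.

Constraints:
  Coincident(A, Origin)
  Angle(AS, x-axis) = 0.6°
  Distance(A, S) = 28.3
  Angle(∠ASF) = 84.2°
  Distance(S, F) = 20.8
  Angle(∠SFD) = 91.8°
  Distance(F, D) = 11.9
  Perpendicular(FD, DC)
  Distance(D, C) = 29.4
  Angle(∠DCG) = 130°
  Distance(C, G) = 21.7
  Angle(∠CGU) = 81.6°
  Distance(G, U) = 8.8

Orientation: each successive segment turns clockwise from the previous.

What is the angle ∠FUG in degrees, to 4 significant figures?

133.8°

A is at the origin; AS runs at 0.6° with length 28.3, so S = (28.30, 0.2964). ∠ASF = 84.2° gives SF at -95.20° from the x-axis; with |SF| = 20.8, F = (26.41, -20.42). ∠SFD = 91.8° gives FD at 176.6° from the x-axis; with |FD| = 11.9, D = (14.53, -19.71). FD is perpendicular to DC, so DC runs at 86.60°; with |DC| = 29.4, C = (16.28, 9.636). ∠DCG = 130.0° gives CG at 36.60° from the x-axis; with |CG| = 21.7, G = (33.70, 22.57). ∠CGU = 81.6° gives GU at -61.80° from the x-axis; with |GU| = 8.8, U = (37.86, 14.82). Then cos ∠FUG = UF·UG / (|UF||UG|), giving 133.8°.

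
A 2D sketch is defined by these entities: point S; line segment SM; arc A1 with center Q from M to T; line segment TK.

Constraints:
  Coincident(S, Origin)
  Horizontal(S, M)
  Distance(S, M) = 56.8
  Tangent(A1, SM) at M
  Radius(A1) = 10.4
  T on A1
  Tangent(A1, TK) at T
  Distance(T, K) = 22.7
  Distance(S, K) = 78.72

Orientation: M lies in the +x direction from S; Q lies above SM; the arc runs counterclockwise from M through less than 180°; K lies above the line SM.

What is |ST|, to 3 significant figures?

67.2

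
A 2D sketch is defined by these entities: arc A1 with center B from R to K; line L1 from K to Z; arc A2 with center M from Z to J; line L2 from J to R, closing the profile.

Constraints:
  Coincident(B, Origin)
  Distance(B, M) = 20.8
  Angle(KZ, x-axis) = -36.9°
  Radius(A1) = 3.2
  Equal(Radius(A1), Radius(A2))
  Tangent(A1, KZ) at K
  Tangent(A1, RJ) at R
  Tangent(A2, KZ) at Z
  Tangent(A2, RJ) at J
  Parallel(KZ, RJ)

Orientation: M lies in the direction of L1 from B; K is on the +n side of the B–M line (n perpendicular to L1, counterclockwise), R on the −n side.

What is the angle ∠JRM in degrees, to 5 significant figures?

8.7462°

The slot axis is L1's direction at -36.9°, so u = (cos -36.9°, sin -36.9°) = (0.79968, -0.60042) and n = (−sin -36.9°, cos -36.9°) = (0.60042, 0.79968). B is at the origin and M lies 20.8 along u from B, so M = 20.8·u = (16.633, -12.489). Tangency of A1 to both parallel lines with radius 3.2 puts K and R at B ± 3.2·n: K = (1.9213, 2.5590), R = (-1.9213, -2.5590). Equal radii place Z and J the same way about M: Z = M + 3.2·n = (18.555, -9.9297), J = M − 3.2·n = (14.712, -15.048). Then cos ∠JRM = RJ·RM / (|RJ||RM|), giving 8.7462°.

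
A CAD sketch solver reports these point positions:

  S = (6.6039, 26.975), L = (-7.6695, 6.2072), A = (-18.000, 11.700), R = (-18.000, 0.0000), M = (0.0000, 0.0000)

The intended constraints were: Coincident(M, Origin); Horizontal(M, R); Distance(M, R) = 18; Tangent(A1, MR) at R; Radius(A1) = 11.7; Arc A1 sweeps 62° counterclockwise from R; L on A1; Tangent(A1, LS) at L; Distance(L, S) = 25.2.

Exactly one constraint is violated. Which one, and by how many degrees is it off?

Tangent(A1, LS) at L — off by 6.50°.

M = (0.00, 0.00) ✓; M.y = 0.00, R.y = 0.00 ✓; |MR| = 18.00 ✓; ∠(AR, RM) = 90.00° ✓; |AR| = 11.70 ✓; bearing(A→L) − bearing(A→R) = 62.00° ✓; |AL| = 11.70 ✓; ∠(AL, LS) = 96.50° ✗; |LS| = 25.20 ✓.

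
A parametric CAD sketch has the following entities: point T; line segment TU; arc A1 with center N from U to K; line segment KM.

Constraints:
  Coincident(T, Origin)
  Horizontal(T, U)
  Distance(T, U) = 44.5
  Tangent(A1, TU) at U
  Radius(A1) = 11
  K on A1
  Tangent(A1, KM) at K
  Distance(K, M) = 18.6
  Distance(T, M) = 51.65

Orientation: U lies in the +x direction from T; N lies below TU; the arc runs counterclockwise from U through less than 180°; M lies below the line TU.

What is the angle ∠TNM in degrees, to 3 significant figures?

92.9°

Checks: |NK| = 11.00 ✓; ∠(NK, KM) = 90.00° ✓; |KM| = 18.60 ✓; |TM| = 51.65 ✓.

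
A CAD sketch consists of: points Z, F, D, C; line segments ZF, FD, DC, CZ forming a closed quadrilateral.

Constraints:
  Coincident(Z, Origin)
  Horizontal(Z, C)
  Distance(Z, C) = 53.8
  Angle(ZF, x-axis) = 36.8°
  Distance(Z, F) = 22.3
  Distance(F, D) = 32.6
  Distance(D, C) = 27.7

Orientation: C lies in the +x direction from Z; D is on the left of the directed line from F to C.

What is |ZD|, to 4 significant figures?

54.60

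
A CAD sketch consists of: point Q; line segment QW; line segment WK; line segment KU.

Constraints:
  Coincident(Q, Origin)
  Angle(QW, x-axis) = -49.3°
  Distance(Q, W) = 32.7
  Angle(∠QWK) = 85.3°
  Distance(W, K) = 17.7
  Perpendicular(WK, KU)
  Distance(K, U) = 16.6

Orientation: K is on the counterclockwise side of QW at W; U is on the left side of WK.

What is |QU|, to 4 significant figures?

21.94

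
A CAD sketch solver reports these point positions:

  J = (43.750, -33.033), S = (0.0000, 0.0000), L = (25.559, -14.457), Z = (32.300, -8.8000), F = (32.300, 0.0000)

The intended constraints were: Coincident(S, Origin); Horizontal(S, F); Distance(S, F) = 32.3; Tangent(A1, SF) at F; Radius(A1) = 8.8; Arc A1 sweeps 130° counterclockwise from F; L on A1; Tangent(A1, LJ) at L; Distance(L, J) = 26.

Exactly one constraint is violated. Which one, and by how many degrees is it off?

Tangent(A1, LJ) at L — off by 4.40°.

S = (0.00, 0.00) ✓; S.y = 0.00, F.y = 0.00 ✓; |SF| = 32.30 ✓; ∠(ZF, FS) = 90.00° ✓; |ZF| = 8.800 ✓; bearing(Z→L) − bearing(Z→F) = 130.0° ✓; |ZL| = 8.800 ✓; ∠(ZL, LJ) = 85.60° ✗; |LJ| = 26.00 ✓.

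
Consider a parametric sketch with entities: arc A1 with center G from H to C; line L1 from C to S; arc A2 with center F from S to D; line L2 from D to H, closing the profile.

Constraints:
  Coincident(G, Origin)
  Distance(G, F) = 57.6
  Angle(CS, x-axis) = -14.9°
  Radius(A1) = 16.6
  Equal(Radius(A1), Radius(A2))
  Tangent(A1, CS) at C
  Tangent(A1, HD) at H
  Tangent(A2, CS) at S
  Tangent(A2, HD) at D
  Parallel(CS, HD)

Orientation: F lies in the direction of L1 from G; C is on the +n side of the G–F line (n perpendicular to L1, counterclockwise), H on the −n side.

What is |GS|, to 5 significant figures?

59.944

The slot axis is L1's direction at -14.9°, so u = (cos -14.9°, sin -14.9°) = (0.96638, -0.25713) and n = (−sin -14.9°, cos -14.9°) = (0.25713, 0.96638). G is at the origin and F lies 57.6 along u from G, so F = 57.6·u = (55.663, -14.811). Tangency of A1 to both parallel lines with radius 16.6 puts C and H at G ± 16.6·n: C = (4.2684, 16.042), H = (-4.2684, -16.042). Equal radii place S and D the same way about F: S = F + 16.6·n = (59.932, 1.2310), D = F − 16.6·n = (51.395, -30.853). Then |GS| = |S − G| = 59.944.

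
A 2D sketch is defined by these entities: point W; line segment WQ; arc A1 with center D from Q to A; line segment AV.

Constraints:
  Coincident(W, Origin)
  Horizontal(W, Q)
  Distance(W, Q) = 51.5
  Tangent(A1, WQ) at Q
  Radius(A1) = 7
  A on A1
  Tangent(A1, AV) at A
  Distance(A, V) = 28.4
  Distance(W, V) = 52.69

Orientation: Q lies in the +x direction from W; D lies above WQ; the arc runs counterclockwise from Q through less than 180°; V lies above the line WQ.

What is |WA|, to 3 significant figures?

58.2

W is at the origin; WQ is horizontal with |WQ| = 51.5 and Q on the +x side, so Q = (51.5, 0.00). The tangent condition forces DQ to be normal to WQ, so D = Q + (0, 7) = (51.5, 7.00). Since DA ⟂ AV (tangency), |DV| = √(7.0² + 28.4²) = 29.2 regardless of where A sits on A1. So V lies on both circle(W, 52.69) and circle(D, 29.2); the above-WQ intersection is V = (40.3, 34.0). A is the foot of the tangent from V: A = (57.1, 11.2).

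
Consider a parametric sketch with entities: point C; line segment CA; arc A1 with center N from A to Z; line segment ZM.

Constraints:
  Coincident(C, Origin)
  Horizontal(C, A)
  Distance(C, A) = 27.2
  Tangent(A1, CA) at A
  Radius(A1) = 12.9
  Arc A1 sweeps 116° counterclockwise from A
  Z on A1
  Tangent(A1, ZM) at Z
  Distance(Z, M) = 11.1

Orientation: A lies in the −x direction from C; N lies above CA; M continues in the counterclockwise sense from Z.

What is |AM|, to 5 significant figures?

29.314

C is at the origin; CA is horizontal with |CA| = 27.2 and A on the −x side, so A = (-27.200, 0.0000). Since A1 is tangent to CA there, NA ⟂ CA, so N = A + (0, 12.9) = (-27.200, 12.900). On A1, A sits at bearing -90° from N; a 116° counterclockwise sweep puts Z at bearing 26°, so Z = N + 12.9·(cos 26°, sin 26°) = (-15.606, 18.555). Since A1 is tangent to ZM there, NZ ⟂ ZM, so ZM runs along (−sin 26°, cos 26°); with |ZM| = 11.1, M = (-20.471, 28.532). Then |AM| = |M − A| = 29.314.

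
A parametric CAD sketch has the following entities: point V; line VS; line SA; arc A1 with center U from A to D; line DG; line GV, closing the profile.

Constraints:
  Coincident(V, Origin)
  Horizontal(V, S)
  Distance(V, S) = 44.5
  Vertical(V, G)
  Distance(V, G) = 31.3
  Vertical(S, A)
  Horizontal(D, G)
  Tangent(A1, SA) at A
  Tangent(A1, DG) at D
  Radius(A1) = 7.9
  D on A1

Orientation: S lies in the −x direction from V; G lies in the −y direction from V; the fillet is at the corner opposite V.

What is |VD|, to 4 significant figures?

48.16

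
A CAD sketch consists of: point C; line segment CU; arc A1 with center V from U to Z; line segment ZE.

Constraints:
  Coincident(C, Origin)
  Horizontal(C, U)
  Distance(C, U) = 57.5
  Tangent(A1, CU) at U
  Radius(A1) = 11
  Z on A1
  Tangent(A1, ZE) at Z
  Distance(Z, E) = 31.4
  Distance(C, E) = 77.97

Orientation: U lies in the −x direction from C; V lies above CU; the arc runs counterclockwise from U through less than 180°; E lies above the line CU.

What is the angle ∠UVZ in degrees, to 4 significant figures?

121.8°

Checks: |VZ| = 11.00 ✓; ∠(VZ, ZE) = 90.00° ✓; |ZE| = 31.40 ✓; |CE| = 77.97 ✓.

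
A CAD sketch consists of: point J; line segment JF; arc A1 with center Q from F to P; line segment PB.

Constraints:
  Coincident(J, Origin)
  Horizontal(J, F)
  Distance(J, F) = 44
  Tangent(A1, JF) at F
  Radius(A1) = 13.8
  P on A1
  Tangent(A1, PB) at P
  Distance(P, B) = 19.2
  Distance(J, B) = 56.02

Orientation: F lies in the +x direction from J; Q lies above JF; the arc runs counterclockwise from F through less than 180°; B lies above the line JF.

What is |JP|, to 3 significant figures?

59.0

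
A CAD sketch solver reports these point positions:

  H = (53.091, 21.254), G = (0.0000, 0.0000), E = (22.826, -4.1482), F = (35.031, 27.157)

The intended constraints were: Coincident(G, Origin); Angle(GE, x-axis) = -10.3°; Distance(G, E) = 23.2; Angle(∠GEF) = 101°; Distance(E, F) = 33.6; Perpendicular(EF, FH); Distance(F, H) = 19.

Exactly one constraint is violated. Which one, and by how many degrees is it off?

Perpendicular(EF, FH) — off by 3.20°.

G = (0.00, 0.00) ✓; GE at -10.30° ✓; |GE| = 23.20 ✓; ∠GEF = 101.0° ✓; |EF| = 33.60 ✓; ∠(EF, FH) = 86.80° ✗; |FH| = 19.00 ✓.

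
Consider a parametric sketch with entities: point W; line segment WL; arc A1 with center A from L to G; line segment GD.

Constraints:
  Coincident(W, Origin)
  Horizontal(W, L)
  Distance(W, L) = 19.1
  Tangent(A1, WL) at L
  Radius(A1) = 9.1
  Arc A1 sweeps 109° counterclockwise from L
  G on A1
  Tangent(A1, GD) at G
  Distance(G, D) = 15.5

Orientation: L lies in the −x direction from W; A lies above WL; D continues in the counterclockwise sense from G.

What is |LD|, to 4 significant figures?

26.95

On A1, L sits at bearing -90° from A; a 109° counterclockwise sweep puts G at bearing 19°, so G = A + 9.1·(cos 19°, sin 19°) = (-10.50, 12.06). A1 meets GD tangentially, so AG is at right angles to GD, so GD runs along (−sin 19°, cos 19°); with |GD| = 15.5, D = (-15.54, 26.72). Then |LD| = |D − L| = 26.95.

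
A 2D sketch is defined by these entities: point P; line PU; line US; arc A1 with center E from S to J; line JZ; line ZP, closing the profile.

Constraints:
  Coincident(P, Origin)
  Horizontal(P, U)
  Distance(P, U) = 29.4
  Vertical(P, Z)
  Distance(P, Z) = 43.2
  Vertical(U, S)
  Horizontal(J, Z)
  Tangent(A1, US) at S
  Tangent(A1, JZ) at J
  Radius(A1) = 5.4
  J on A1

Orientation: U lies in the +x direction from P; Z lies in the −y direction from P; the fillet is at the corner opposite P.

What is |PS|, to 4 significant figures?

47.89

P is at the origin; P and U share the same y with |PU| = 29.4 and U on the +x side, so U = (29.40, 0.000). P and Z share the same x with |PZ| = 43.2 and Z on the −y side, so Z = (0.000, -43.20). The virtual corner opposite P is at (29.40, -43.20). Since A1 is tangent to US there, ES ⟂ US and A1 meets JZ tangentially, so EJ is at right angles to JZ, with radius 5.4, so the center E sits 5.4 in from both sides at E = (24.00, -37.80). That places the tangent points at S = (29.40, -37.80) on US and J = (24.00, -43.20) on JZ. Then |PS| = |S − P| = 47.89.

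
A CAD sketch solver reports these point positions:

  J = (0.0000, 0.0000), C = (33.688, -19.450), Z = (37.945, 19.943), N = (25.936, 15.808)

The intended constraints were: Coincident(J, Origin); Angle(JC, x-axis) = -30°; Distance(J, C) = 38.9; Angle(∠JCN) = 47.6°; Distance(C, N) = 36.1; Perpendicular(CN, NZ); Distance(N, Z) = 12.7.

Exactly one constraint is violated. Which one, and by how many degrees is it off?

Perpendicular(CN, NZ) — off by 6.60°.

J = (0.00, 0.00) ✓; JC at -30.00° ✓; |JC| = 38.90 ✓; ∠JCN = 47.60° ✓; |CN| = 36.10 ✓; ∠(CN, NZ) = 83.40° ✗; |NZ| = 12.70 ✓.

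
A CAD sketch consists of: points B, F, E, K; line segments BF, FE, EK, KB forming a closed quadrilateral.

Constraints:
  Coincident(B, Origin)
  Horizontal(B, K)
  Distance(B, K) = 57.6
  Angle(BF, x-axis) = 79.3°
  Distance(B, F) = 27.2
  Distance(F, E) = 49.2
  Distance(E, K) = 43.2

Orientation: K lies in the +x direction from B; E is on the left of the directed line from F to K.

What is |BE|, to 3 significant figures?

67.0

Checks: |FE| = 49.20 ✓; |EK| = 43.20 ✓.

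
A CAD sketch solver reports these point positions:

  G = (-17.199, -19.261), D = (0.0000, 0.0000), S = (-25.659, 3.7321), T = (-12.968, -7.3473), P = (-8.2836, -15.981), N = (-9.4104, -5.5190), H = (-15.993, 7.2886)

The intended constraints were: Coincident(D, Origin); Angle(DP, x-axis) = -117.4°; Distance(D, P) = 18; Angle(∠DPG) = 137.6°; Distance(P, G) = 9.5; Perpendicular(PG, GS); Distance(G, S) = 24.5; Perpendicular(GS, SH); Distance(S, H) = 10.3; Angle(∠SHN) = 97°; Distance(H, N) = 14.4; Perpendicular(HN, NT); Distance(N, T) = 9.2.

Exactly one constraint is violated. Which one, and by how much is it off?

Distance(N, T) = 9.2 — off by 5.20.

D = (0.00, 0.00) ✓; DP at -117.4° ✓; |DP| = 18.00 ✓; ∠DPG = 137.6° ✓; |PG| = 9.500 ✓; ∠(PG, GS) = 90.00° ✓; |GS| = 24.50 ✓; ∠(GS, SH) = 90.00° ✓; |SH| = 10.30 ✓; ∠SHN = 97.00° ✓; |HN| = 14.40 ✓; ∠(HN, NT) = 90.00° ✓; |NT| = 4.000 ✗.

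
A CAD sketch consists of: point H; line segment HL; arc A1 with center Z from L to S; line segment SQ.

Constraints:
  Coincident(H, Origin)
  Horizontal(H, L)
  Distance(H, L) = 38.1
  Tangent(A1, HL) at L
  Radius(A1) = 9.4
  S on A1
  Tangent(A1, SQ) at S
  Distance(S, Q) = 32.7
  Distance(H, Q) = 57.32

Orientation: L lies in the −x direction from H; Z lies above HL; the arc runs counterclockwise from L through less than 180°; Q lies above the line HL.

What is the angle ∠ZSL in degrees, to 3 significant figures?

37.6°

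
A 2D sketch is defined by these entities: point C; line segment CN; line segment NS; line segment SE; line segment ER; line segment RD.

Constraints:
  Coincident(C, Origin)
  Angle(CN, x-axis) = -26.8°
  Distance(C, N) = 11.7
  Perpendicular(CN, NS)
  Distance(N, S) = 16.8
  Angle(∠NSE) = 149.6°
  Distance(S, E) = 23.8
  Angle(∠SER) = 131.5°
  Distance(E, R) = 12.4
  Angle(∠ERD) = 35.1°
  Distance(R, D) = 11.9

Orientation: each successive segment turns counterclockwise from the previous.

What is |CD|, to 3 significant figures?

31.4

C is at the origin; CN runs at -26.8° with length 11.7, so N = (10.4, -5.28). CN is perpendicular to NS, so NS runs at 63.2°; with |NS| = 16.8, S = (18.0, 9.72). ∠NSE = 149.6° gives SE at 93.6° from the x-axis; with |SE| = 23.8, E = (16.5, 33.5). ∠SER = 131.5° gives ER at 142° from the x-axis; with |ER| = 12.4, R = (6.74, 41.1). ∠ERD = 35.1° gives RD at -73.0° from the x-axis; with |RD| = 11.9, D = (10.2, 29.7). Then |CD| = |D − C| = 31.4.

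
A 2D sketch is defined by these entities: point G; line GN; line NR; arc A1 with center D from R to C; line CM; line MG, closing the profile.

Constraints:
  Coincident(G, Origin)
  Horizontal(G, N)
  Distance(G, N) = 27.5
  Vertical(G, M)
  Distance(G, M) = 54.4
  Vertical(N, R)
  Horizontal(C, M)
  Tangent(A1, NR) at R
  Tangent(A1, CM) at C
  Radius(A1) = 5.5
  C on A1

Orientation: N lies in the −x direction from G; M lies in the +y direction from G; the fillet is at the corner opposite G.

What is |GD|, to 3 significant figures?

53.6

G is at the origin; GN is horizontal with |GN| = 27.5 and N on the −x side, so N = (-27.5, 0.00). G and M share the same x with |GM| = 54.4 and M on the +y side, so M = (0.00, 54.4). The virtual corner opposite G is at (-27.5, 54.4). Since A1 is tangent to NR there, DR ⟂ NR and A1 meets CM tangentially, so DC is at right angles to CM, with radius 5.5, so the center D sits 5.5 in from both sides at D = (-22.0, 48.9). Then |GD| = |D − G| = 53.6.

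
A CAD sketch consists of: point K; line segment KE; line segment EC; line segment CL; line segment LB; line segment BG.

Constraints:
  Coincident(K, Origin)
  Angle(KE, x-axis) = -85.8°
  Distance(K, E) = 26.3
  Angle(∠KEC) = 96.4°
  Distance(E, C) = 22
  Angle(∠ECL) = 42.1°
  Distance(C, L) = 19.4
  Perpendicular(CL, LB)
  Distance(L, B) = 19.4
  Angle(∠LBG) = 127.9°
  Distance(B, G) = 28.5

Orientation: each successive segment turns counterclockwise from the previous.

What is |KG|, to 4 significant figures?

55.65

The perpendicularity gives LB at right angles to CL, so LB runs at -134.3°; with |LB| = 19.4, B = (-3.524, -27.41). ∠LBG = 127.9° gives BG at -82.20° from the x-axis; with |BG| = 28.5, G = (0.3441, -55.65). Then |KG| = |G − K| = 55.65.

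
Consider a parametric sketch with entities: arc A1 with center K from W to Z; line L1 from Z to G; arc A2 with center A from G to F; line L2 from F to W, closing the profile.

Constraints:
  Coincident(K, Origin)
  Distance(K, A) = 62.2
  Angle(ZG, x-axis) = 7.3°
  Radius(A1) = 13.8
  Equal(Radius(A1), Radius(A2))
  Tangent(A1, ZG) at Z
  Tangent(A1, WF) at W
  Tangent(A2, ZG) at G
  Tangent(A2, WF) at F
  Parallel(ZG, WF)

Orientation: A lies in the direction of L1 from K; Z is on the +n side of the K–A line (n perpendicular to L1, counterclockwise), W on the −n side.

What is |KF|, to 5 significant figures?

63.712

Tangency of A1 to both parallel lines with radius 13.8 puts Z and W at K ± 13.8·n: Z = (-1.7535, 13.688), W = (1.7535, -13.688). Equal radii place G and F the same way about A: G = A + 13.8·n = (59.942, 21.592), F = A − 13.8·n = (63.449, -5.7847). Then |KF| = |F − K| = 63.712.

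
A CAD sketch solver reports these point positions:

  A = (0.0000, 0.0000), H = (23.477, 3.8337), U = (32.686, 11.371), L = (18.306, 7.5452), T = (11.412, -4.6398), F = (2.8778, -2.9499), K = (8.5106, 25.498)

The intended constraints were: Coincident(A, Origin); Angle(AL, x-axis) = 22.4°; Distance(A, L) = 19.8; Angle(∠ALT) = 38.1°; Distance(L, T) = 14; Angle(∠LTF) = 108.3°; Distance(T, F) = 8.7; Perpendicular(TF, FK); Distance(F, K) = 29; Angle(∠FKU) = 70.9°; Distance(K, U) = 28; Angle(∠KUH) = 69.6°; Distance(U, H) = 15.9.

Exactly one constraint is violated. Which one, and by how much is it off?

Distance(U, H) = 15.9 — off by 4.00.

A = (0.00, 0.00) ✓; AL at 22.40° ✓; |AL| = 19.80 ✓; ∠ALT = 38.10° ✓; |LT| = 14.00 ✓; ∠LTF = 108.3° ✓; |TF| = 8.700 ✓; ∠(TF, FK) = 90.00° ✓; |FK| = 29.00 ✓; ∠FKU = 70.90° ✓; |KU| = 28.00 ✓; ∠KUH = 69.60° ✓; |UH| = 11.90 ✗.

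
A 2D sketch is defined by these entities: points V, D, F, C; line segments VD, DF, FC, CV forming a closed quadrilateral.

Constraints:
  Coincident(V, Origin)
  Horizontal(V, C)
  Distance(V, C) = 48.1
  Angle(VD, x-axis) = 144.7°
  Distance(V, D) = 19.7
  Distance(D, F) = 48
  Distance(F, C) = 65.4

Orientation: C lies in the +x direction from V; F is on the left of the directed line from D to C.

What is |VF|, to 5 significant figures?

53.116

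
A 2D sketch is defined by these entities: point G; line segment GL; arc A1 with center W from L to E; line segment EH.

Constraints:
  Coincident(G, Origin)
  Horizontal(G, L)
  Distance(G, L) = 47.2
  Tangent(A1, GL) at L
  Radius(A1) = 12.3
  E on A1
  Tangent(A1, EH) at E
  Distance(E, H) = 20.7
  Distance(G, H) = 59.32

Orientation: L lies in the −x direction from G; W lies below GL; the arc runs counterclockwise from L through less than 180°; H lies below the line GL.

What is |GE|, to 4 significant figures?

60.65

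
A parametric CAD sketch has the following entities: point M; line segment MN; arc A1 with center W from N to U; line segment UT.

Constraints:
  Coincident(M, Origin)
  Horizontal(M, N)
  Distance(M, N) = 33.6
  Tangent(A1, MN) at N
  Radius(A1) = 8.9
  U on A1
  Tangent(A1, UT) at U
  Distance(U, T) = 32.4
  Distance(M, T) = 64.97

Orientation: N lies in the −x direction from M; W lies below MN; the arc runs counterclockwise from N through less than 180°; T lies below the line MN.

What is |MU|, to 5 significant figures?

42.098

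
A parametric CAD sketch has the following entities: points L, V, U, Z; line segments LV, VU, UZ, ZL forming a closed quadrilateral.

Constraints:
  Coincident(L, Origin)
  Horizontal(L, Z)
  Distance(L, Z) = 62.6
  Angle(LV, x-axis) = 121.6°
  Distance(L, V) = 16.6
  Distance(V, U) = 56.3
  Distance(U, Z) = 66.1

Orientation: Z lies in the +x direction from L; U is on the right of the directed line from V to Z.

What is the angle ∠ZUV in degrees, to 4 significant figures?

72.36°

Checks: |VU| = 56.30 ✓; |UZ| = 66.10 ✓.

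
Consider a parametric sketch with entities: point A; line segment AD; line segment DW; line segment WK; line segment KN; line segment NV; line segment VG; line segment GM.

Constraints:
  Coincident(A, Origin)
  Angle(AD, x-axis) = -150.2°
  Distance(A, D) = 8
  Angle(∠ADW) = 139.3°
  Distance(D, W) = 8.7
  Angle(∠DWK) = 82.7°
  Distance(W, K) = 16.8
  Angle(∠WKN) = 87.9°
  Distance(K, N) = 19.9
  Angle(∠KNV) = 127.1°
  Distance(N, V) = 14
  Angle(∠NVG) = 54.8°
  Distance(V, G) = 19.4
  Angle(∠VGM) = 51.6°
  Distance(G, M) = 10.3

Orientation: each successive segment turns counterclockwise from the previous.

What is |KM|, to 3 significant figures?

15.5

∠NVG = 54.8° gives VG at -102° from the x-axis; with |VG| = 19.4, G = (-3.48, -4.84). ∠VGM = 51.6° gives GM at 26.4° from the x-axis; with |GM| = 10.3, M = (5.74, -0.260). Then |KM| = |M − K| = 15.5.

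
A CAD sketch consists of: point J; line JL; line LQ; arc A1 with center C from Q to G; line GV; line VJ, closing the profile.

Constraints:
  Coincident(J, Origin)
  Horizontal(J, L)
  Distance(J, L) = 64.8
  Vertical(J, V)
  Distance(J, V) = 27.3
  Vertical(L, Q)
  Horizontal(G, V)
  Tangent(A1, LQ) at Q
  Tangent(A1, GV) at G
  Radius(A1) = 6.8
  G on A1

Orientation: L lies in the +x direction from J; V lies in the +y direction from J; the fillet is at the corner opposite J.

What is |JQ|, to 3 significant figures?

68.0

J is at the origin; J and L share the same y with |JL| = 64.8 and L on the +x side, so L = (64.8, 0.00). J and V share the same x with |JV| = 27.3 and V on the +y side, so V = (0.00, 27.3). The virtual corner opposite J is at (64.8, 27.3). A1 meets LQ tangentially, so CQ is at right angles to LQ and the tangent condition forces CG to be normal to GV, with radius 6.8, so the center C sits 6.8 in from both sides at C = (58.0, 20.5). That places the tangent points at Q = (64.8, 20.5) on LQ and G = (58.0, 27.3) on GV. Then |JQ| = |Q − J| = 68.0.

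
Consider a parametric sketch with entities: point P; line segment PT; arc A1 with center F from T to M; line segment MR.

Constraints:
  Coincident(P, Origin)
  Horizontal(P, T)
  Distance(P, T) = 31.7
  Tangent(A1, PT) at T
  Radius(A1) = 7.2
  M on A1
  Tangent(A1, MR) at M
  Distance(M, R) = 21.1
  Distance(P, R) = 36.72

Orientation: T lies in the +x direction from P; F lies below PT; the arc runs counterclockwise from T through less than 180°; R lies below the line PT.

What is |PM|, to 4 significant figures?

25.47

Checks: |FT| = 7.200 ✓; |FM| = 7.200 ✓; ∠(FM, MR) = 90.00° ✓; |MR| = 21.10 ✓; |PR| = 36.72 ✓.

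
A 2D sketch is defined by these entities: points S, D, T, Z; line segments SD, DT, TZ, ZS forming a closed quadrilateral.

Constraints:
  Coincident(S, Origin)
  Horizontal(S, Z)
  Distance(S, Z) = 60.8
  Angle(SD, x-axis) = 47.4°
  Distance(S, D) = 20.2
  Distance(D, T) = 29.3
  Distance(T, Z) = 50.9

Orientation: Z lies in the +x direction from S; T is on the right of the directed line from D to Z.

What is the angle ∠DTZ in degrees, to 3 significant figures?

70.3°

Checks: |DT| = 29.30 ✓; |TZ| = 50.90 ✓.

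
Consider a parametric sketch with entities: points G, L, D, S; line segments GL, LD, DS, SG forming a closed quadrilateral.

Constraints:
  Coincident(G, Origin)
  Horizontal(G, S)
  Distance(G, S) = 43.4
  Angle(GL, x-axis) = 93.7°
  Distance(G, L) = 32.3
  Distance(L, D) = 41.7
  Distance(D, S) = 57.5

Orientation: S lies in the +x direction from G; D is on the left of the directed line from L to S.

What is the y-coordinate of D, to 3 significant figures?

56.3

Checks: |GS| = 43.40 ✓; |GL| = 32.30 ✓; |LD| = 41.70 ✓; |DS| = 57.50 ✓.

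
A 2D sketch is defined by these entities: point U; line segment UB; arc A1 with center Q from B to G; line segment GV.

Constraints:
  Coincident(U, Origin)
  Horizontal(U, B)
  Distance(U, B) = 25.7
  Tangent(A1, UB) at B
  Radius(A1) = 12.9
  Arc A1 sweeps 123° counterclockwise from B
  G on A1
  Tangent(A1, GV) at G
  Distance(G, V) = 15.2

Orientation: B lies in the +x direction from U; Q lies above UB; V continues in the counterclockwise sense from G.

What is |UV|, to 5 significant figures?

43.187

U is at the origin; UB is horizontal with |UB| = 25.7 and B on the +x side, so B = (25.700, 0.0000). Since A1 is tangent to UB there, QB ⟂ UB, so Q = B + (0, 12.9) = (25.700, 12.900). On A1, B sits at bearing -90° from Q; a 123° counterclockwise sweep puts G at bearing 33°, so G = Q + 12.9·(cos 33°, sin 33°) = (36.519, 19.926). Tangency of A1 to GV means the radius QG is perpendicular to GV, so GV runs along (−sin 33°, cos 33°); with |GV| = 15.2, V = (28.240, 32.674). Then |UV| = |V − U| = 43.187.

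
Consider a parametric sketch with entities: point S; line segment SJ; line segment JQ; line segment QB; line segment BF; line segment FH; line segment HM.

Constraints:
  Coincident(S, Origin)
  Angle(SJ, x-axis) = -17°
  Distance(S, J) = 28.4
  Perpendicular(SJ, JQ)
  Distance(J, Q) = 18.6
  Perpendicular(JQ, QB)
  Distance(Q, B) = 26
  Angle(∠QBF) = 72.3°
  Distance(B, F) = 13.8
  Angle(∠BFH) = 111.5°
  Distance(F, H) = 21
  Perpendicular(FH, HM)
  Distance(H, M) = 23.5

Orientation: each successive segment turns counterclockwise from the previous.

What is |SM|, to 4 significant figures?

40.05

S is at the origin; SJ runs at -17.0° with length 28.4, so J = (27.16, -8.303). SJ ⟂ JQ, so JQ runs at 73.00°; with |JQ| = 18.6, Q = (32.60, 9.484). JQ is perpendicular to QB, so QB runs at 163.0°; with |QB| = 26.0, B = (7.733, 17.09). ∠QBF = 72.3° gives BF at -89.30° from the x-axis; with |BF| = 13.8, F = (7.902, 3.287). ∠BFH = 111.5° gives FH at -20.80° from the x-axis; with |FH| = 21.0, H = (27.53, -4.171). FH is perpendicular to HM, so HM runs at 69.20°; with |HM| = 23.5, M = (35.88, 17.80). Then |SM| = |M − S| = 40.05.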